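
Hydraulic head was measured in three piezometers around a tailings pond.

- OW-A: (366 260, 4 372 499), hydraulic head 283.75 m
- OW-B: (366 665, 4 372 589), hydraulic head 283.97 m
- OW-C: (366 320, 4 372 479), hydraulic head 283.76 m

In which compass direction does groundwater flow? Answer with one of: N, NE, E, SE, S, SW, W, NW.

SW

With h = a·x + b·y + c and OW-A as origin, the differences give:
  405·a + 90·b = +0.22
  60·a + (-20)·b = +0.01
Eliminate b (×(-20) and ×90, subtract): -13500·a = -5.300 → a = ∂h/∂x = +0.0003926
Back-substitute: b = ∂h/∂y = +0.0006778.
Flow = −∇h = (-0.0003926 east, -0.0006778 north), which points southwest.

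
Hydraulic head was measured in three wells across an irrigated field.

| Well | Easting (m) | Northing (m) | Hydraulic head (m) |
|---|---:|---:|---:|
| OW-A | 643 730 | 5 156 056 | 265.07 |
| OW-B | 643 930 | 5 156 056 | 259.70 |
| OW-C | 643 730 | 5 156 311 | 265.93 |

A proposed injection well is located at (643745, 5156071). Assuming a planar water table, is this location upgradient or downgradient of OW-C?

downgradient

∂h/∂x = (259.70 − 265.07) / (643930 − 643730) = -0.02685
∂h/∂y = (265.93 − 265.07) / (5156311 − 5156056) = +0.003373
Head at (643745, 5156071) = 265.07 + (-0.02685)·(15) + (+0.003373)·(15) = 264.72 m.
That is lower than the 265.93 m at OW-C, so the point is downgradient.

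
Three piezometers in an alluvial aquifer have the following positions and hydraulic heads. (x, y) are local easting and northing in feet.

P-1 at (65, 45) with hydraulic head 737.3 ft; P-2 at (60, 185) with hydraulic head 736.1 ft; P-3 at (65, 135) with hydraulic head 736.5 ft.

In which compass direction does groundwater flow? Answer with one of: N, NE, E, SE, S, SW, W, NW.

NE

Differences from P-1: to P-2 (Δx, Δy, Δh) = (-5, 140, -1.2); to P-3 = (0, 90, -0.8).
Solve a·Δx + b·Δy = Δh: det = (-5)·90 − 0·140 = -450.
∂h/∂x = [(-1.2)·90 − (-0.8)·140] / -450 = -0.008889
∂h/∂y = [(-5)·(-0.8) − 0·(-1.2)] / -450 = -0.008889
Flow = −∇h = (+0.008889 east, +0.008889 north), which points northeast.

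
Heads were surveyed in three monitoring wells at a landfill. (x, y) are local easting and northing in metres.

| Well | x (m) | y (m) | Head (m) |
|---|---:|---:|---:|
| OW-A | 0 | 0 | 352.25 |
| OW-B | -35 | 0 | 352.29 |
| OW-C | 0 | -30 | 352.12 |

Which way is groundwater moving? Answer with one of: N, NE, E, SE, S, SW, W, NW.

∂h/∂x = (352.29 − 352.25) / (-35 − 0) = -0.001143
∂h/∂y = (352.12 − 352.25) / (-30 − 0) = +0.004333
Flow = −∇h = (+0.001143 east, -0.004333 north), which points south.

S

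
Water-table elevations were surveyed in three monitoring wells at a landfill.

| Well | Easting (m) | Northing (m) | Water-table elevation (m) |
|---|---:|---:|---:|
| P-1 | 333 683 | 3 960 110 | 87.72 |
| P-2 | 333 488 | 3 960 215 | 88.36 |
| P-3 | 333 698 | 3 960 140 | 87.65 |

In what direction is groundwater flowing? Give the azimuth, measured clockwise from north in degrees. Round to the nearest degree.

Taking P-1 as reference: P-2−P-1 = (-195, 105, +0.64); P-3−P-1 = (15, 30, -0.07).
Solve a·Δx + b·Δy = Δh: det = (-195)·30 − 15·105 = -7425.
∂h/∂x = [(+0.64)·30 − (-0.07)·105] / -7425 = -0.003576
∂h/∂y = [(-195)·(-0.07) − 15·(+0.64)] / -7425 = -0.0005455
Flow direction (−∇h) has components (+0.003576 E, +0.0005455 N).
Azimuth = atan2(E, N) = atan2(+0.003576, +0.0005455) = 81.3° ≈ 081°.

081°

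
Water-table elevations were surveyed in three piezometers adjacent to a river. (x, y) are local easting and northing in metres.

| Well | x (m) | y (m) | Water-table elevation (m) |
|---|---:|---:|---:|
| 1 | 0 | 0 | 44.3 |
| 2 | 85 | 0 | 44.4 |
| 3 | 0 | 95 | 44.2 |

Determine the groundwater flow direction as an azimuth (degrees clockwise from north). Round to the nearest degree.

312°

∂h/∂x = (44.4 − 44.3) / (85 − 0) = +0.001176
∂h/∂y = (44.2 − 44.3) / (95 − 0) = -0.001053
Flow direction (−∇h) has components (-0.001176 E, +0.001053 N).
Azimuth = atan2(E, N) = atan2(-0.001176, +0.001053) = 311.8° ≈ 312°.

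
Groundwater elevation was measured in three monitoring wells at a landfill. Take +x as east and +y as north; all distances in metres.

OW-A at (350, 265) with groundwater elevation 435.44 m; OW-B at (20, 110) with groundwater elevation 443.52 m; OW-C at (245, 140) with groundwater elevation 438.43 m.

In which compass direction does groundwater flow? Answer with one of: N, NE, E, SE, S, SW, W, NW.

Three-point gradient (reference OW-A): Δ to OW-B = (-330, -155, +8.08), Δ to OW-C = (-105, -125, +2.99).
∂h/∂x = -0.02188, ∂h/∂y = -0.005538 (det = 24975).
Flow = −∇h = (+0.02188 east, +0.005538 north), which points east.

E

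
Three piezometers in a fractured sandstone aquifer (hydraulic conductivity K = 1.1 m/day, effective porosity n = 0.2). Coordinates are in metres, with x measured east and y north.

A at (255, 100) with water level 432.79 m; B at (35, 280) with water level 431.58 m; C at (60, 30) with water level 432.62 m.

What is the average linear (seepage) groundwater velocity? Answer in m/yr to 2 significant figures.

9.1 m/yr

Differences from A: to B (Δx, Δy, Δh) = (-220, 180, -1.21); to C = (-195, -70, -0.17).
Determinant of the coordinate differences = (-220)·(-70) − (-195)·180 = 50500.
∂h/∂x = [(-1.21)·(-70) − (-0.17)·180] / 50500 = +0.002283
∂h/∂y = [(-220)·(-0.17) − (-195)·(-1.21)] / 50500 = -0.003932
|∇h| = √(0.002283² + -0.003932²) = 0.004547
Seepage velocity v = K·i/n = 1.1 × 0.004547 / 0.2 = 0.02501 m/day = 9.135 m/yr.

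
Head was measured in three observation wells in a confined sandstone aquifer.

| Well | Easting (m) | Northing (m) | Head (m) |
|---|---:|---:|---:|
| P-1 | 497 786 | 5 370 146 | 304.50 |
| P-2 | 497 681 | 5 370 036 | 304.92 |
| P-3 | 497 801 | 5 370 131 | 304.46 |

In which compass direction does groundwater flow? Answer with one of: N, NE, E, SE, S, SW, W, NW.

E

With h = a·x + b·y + c and P-1 as origin, the differences give:
  (-105)·a + (-110)·b = +0.42
  15·a + (-15)·b = -0.04
Eliminate b (×(-15) and ×(-110), subtract): 3225·a = -10.700 → a = ∂h/∂x = -0.003318
Back-substitute: b = ∂h/∂y = -0.0006512.
Flow = −∇h = (+0.003318 east, +0.0006512 north), which points east.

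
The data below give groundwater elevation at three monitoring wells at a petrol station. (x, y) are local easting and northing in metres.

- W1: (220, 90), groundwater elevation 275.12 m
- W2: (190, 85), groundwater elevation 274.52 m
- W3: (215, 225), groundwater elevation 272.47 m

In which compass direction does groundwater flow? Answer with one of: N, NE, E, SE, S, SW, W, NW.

NW

Taking W1 as reference: W2−W1 = (-30, -5, -0.60); W3−W1 = (-5, 135, -2.65).
Determinant of the coordinate differences = (-30)·135 − (-5)·(-5) = -4075.
∂h/∂x = [(-0.60)·135 − (-2.65)·(-5)] / -4075 = +0.02313
∂h/∂y = [(-30)·(-2.65) − (-5)·(-0.60)] / -4075 = -0.01877
Flow = −∇h = (-0.02313 east, +0.01877 north), which points northwest.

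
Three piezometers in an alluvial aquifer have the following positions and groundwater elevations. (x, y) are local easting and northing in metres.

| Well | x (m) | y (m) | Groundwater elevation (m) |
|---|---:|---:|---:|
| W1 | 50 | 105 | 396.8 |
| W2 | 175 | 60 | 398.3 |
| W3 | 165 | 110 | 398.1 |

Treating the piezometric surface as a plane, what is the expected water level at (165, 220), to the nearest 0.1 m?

Three-point gradient (reference W1): Δ to W2 = (125, -45, +1.5), Δ to W3 = (115, 5, +1.3).
∂h/∂x = +0.01138, ∂h/∂y = -0.001724 (det = 5800).
h(165, 220) = 396.8 + (+0.01138)·(115) + (-0.001724)·(115) = 396.8 +1.309 -0.198 = 397.910 m.

397.9 m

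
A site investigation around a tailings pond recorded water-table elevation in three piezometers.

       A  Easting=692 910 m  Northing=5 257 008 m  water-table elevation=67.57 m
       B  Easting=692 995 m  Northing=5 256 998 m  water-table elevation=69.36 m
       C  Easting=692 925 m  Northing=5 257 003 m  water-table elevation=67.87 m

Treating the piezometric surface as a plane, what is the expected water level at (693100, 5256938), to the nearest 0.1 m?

71.3 m

Three-point gradient (reference A): Δ to B = (85, -10, +1.79), Δ to C = (15, -5, +0.30).
∂h/∂x = +0.02164, ∂h/∂y = +0.004909 (det = -275).
h(693100, 5256938) = 67.57 + (+0.02164)·(190) + (+0.004909)·(-70) = 67.57 +4.111 -0.344 = 71.337 m.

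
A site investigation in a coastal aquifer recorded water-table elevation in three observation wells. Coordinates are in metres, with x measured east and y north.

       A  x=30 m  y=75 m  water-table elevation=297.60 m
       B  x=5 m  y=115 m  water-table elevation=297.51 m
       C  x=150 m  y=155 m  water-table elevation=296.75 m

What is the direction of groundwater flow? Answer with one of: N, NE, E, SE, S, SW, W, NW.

NE

Differences from A: to B (Δx, Δy, Δh) = (-25, 40, -0.09); to C = (120, 80, -0.85).
Determinant of the coordinate differences = (-25)·80 − 120·40 = -6800.
∂h/∂x = [(-0.09)·80 − (-0.85)·40] / -6800 = -0.003941
∂h/∂y = [(-25)·(-0.85) − 120·(-0.09)] / -6800 = -0.004713
Flow = −∇h = (+0.003941 east, +0.004713 north), which points northeast.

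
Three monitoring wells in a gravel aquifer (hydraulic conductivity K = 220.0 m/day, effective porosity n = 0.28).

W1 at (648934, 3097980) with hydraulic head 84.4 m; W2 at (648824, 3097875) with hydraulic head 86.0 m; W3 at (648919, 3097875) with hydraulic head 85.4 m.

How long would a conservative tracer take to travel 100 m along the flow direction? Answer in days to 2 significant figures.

With h = a·x + b·y + c and W1 as origin, the differences give:
  (-110)·a + (-105)·b = +1.6
  (-15)·a + (-105)·b = +1.0
Eliminate b (×(-105) and ×(-105), subtract): 9975·a = -63.00 → a = ∂h/∂x = -0.006316
Back-substitute: b = ∂h/∂y = -0.008622.
|∇h| = √(-0.006316² + -0.008622²) = 0.01069
Seepage velocity v = K·i/n = 220.0 × 0.01069 / 0.28 = 8.399 m/day.
t = 100 / 8.399 = 11.91 days.

12 days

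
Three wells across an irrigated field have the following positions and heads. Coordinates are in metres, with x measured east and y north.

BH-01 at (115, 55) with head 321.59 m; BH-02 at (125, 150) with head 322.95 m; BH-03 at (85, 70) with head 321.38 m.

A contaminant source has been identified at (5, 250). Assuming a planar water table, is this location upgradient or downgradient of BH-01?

With h = a·x + b·y + c and BH-01 as origin, the differences give:
  10·a + 95·b = +1.36
  (-30)·a + 15·b = -0.21
Eliminate b (×15 and ×95, subtract): 3000·a = 40.350 → a = ∂h/∂x = +0.01345
Back-substitute: b = ∂h/∂y = +0.01290.
Head at (5, 250) = 321.59 + (+0.01345)·(-110) + (+0.01290)·(195) = 322.63 m.
That is higher than the 321.59 m at BH-01, so the point is upgradient.

upgradient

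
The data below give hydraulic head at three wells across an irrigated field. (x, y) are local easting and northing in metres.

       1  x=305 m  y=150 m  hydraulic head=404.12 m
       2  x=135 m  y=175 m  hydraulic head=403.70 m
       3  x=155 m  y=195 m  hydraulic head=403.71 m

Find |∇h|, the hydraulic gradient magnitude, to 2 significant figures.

0.0028

Differences from 1: to 2 (Δx, Δy, Δh) = (-170, 25, -0.42); to 3 = (-150, 45, -0.41).
Determinant of the coordinate differences = (-170)·45 − (-150)·25 = -3900.
∂h/∂x = [(-0.42)·45 − (-0.41)·25] / -3900 = +0.002218
∂h/∂y = [(-170)·(-0.41) − (-150)·(-0.42)] / -3900 = -0.001718
|∇h| = √(0.002218² + -0.001718²) = 0.002806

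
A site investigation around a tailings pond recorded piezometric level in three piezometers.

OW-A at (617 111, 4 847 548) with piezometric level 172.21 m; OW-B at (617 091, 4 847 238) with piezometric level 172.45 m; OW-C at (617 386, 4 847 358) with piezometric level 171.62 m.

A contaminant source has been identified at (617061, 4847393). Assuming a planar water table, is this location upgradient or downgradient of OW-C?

upgradient

With h = a·x + b·y + c and OW-A as origin, the differences give:
  (-20)·a + (-310)·b = +0.24
  275·a + (-190)·b = -0.59
Eliminate b (×(-190) and ×(-310), subtract): 89050·a = -228.500 → a = ∂h/∂x = -0.002566
Back-substitute: b = ∂h/∂y = -0.0006086.
Head at (617061, 4847393) = 172.21 + (-0.002566)·(-50) + (-0.0006086)·(-155) = 172.43 m.
That is higher than the 171.62 m at OW-C, so the point is upgradient.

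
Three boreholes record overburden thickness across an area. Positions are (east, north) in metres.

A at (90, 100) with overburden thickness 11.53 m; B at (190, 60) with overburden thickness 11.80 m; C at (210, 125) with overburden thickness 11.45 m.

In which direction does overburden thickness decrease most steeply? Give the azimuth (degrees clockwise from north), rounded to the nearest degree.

Differences from A: to B (Δx, Δy, Δh) = (100, -40, +0.27); to C = (120, 25, -0.08).
Solve a·Δx + b·Δy = Δd: det = 100·25 − 120·(-40) = 7300.
∂d/∂x = [(+0.27)·25 − (-0.08)·(-40)] / 7300 = +0.0004863
∂d/∂y = [100·(-0.08) − 120·(+0.27)] / 7300 = -0.005534
Steepest decrease is along −∇f: components (-0.0004863 E, +0.005534 N).
Azimuth = atan2(-0.0004863, +0.005534) = 355.0° ≈ 355°.

355°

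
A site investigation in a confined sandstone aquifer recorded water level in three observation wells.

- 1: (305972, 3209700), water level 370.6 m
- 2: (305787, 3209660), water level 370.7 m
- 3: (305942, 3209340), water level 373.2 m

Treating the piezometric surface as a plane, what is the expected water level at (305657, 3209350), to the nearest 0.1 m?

Differences from 1: to 2 (Δx, Δy, Δh) = (-185, -40, +0.1); to 3 = (-30, -360, +2.6).
Solve a·Δx + b·Δy = Δh: det = (-185)·(-360) − (-30)·(-40) = 65400.
∂h/∂x = [(+0.1)·(-360) − (+2.6)·(-40)] / 65400 = +0.001040
∂h/∂y = [(-185)·(+2.6) − (-30)·(+0.1)] / 65400 = -0.007309
h(305657, 3209350) = 370.6 + (+0.001040)·(-315) + (-0.007309)·(-350) = 370.6 -0.328 +2.558 = 372.831 m.

372.8 m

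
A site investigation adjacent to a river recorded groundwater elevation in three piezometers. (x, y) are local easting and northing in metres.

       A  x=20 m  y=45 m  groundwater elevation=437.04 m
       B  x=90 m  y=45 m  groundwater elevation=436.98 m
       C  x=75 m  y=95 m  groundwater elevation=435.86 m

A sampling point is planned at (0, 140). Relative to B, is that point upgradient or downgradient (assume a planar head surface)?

downgradient

Taking A as reference: B−A = (70, 0, -0.06); C−A = (55, 50, -1.18).
Solve a·Δx + b·Δy = Δh: det = 70·50 − 55·0 = 3500.
∂h/∂x = [(-0.06)·50 − (-1.18)·0] / 3500 = -0.0008571
∂h/∂y = [70·(-1.18) − 55·(-0.06)] / 3500 = -0.02266
Head at (0, 140) = 437.04 + (-0.0008571)·(-20) + (-0.02266)·(95) = 434.90 m.
That is lower than the 436.98 m at B, so the point is downgradient.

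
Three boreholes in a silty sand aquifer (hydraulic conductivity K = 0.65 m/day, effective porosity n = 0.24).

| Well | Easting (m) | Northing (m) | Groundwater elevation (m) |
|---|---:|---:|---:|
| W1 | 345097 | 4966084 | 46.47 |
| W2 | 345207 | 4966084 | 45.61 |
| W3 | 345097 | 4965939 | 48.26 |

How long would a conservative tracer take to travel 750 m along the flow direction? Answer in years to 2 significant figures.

52 years

∂h/∂x = (45.61 − 46.47) / (345207 − 345097) = -0.007818
∂h/∂y = (48.26 − 46.47) / (4965939 − 4966084) = -0.01234
|∇h| = √(-0.007818² + -0.01234²) = 0.01461
Seepage velocity v = K·i/n = 0.65 × 0.01461 / 0.24 = 0.03957 m/day.
t = 750 / 0.03957 = 1.895e+04 days = 51.9 years.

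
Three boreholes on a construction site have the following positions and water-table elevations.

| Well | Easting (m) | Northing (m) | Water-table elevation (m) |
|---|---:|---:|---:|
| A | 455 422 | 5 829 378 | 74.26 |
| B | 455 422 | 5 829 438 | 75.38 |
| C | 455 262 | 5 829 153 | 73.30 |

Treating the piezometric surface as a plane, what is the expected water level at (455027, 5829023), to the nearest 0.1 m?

75.6 m

With h = a·x + b·y + c and A as origin, the differences give:
  0·a + 60·b = +1.12
  (-160)·a + (-225)·b = -0.96
Eliminate b (×(-225) and ×60, subtract): 9600·a = -194.400 → a = ∂h/∂x = -0.02025
Back-substitute: b = ∂h/∂y = +0.01867.
h(455027, 5829023) = 74.26 + (-0.02025)·(-395) + (+0.01867)·(-355) = 74.26 +7.999 -6.627 = 75.632 m.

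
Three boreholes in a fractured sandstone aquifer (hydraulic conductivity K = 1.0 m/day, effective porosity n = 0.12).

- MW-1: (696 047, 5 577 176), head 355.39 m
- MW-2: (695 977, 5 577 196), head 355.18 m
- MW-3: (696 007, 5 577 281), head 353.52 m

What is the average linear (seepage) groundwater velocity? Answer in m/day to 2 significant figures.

With h = a·x + b·y + c and MW-1 as origin, the differences give:
  (-70)·a + 20·b = -0.21
  (-40)·a + 105·b = -1.87
Eliminate b (×105 and ×20, subtract): -6550·a = 15.350 → a = ∂h/∂x = -0.002344
Back-substitute: b = ∂h/∂y = -0.01870.
|∇h| = √(-0.002344² + -0.01870²) = 0.01885
Seepage velocity v = K·i/n = 1.0 × 0.01885 / 0.12 = 0.1571 m/day.

0.16 m/day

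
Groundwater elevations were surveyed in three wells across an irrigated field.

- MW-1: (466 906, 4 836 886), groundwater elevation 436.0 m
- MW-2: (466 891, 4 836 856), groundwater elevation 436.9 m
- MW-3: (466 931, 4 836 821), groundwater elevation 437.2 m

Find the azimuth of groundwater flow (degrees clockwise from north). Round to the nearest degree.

029°

Differences from MW-1: to MW-2 (Δx, Δy, Δh) = (-15, -30, +0.9); to MW-3 = (25, -65, +1.2).
Determinant of the coordinate differences = (-15)·(-65) − 25·(-30) = 1725.
∂h/∂x = [(+0.9)·(-65) − (+1.2)·(-30)] / 1725 = -0.01304
∂h/∂y = [(-15)·(+1.2) − 25·(+0.9)] / 1725 = -0.02348
Flow direction (−∇h) has components (+0.01304 E, +0.02348 N).
Azimuth = atan2(E, N) = atan2(+0.01304, +0.02348) = 29.1° ≈ 029°.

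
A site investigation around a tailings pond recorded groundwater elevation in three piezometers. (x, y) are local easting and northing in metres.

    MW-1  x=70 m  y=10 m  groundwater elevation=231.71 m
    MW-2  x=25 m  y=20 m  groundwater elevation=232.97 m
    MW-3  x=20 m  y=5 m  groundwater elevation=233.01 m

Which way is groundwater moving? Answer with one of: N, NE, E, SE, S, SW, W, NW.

Three-point gradient (reference MW-1): Δ to MW-2 = (-45, 10, +1.26), Δ to MW-3 = (-50, -5, +1.30).
∂h/∂x = -0.02662, ∂h/∂y = +0.006207 (det = 725).
Flow = −∇h = (+0.02662 east, -0.006207 north), which points east.

E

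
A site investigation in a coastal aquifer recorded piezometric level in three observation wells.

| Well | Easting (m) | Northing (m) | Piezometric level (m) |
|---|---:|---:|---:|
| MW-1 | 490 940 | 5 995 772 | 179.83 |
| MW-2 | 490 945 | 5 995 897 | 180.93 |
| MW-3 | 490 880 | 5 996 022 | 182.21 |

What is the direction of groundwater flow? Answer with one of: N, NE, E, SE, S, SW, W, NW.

S

Three-point gradient (reference MW-1): Δ to MW-2 = (5, 125, +1.10), Δ to MW-3 = (-60, 250, +2.38).
∂h/∂x = -0.002571, ∂h/∂y = +0.008903 (det = 8750).
Flow = −∇h = (+0.002571 east, -0.008903 north), which points south.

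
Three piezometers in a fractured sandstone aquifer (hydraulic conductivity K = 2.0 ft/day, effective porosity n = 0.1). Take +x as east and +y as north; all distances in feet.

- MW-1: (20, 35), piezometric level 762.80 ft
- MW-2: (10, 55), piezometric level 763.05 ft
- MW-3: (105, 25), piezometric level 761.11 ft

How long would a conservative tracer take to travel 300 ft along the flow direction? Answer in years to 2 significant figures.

2.1 years

Three-point gradient (reference MW-1): Δ to MW-2 = (-10, 20, +0.25), Δ to MW-3 = (85, -10, -1.69).
∂h/∂x = -0.01956, ∂h/∂y = +0.002719 (det = -1600).
|∇h| = √(-0.01956² + 0.002719²) = 0.01975
Seepage velocity v = K·i/n = 2.0 × 0.01975 / 0.1 = 0.395 ft/day.
t = 300 / 0.395 = 759.5 days = 2.08 years.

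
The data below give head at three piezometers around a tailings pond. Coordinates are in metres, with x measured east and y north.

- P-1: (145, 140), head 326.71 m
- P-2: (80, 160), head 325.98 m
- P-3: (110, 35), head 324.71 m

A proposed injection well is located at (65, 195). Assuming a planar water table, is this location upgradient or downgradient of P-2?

Taking P-1 as reference: P-2−P-1 = (-65, 20, -0.73); P-3−P-1 = (-35, -105, -2.00).
Determinant of the coordinate differences = (-65)·(-105) − (-35)·20 = 7525.
∂h/∂x = [(-0.73)·(-105) − (-2.00)·20] / 7525 = +0.01550
∂h/∂y = [(-65)·(-2.00) − (-35)·(-0.73)] / 7525 = +0.01388
Head at (65, 195) = 326.71 + (+0.01550)·(-80) + (+0.01388)·(55) = 326.23 m.
That is higher than the 325.98 m at P-2, so the point is upgradient.

upgradient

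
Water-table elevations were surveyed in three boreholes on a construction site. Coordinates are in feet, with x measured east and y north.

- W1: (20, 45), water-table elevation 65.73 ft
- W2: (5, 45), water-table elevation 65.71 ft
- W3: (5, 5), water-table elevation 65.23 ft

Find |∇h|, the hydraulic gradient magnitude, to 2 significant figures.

With h = a·x + b·y + c and W1 as origin, the differences give:
  (-15)·a + 0·b = -0.02
  (-15)·a + (-40)·b = -0.50
Eliminate b (×(-40) and ×0, subtract): 600·a = 0.800 → a = ∂h/∂x = +0.001333
Back-substitute: b = ∂h/∂y = +0.01200.
|∇h| = √(0.001333² + 0.01200²) = 0.01207

0.012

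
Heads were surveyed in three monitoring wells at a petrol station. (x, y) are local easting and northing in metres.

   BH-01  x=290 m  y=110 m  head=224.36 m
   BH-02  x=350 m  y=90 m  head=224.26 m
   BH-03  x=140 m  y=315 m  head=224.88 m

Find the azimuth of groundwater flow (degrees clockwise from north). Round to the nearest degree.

148°

Taking BH-01 as reference: BH-02−BH-01 = (60, -20, -0.10); BH-03−BH-01 = (-150, 205, +0.52).
Determinant of the coordinate differences = 60·205 − (-150)·(-20) = 9300.
∂h/∂x = [(-0.10)·205 − (+0.52)·(-20)] / 9300 = -0.001086
∂h/∂y = [60·(+0.52) − (-150)·(-0.10)] / 9300 = +0.001742
Flow direction (−∇h) has components (+0.001086 E, -0.001742 N).
Azimuth = atan2(E, N) = atan2(+0.001086, -0.001742) = 148.1° ≈ 148°.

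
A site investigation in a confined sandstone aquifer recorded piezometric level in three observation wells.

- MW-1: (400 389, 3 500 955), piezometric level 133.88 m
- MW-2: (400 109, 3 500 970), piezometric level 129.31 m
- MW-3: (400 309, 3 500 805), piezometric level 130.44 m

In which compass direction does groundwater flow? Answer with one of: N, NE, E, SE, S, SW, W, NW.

SW

With h = a·x + b·y + c and MW-1 as origin, the differences give:
  (-280)·a + 15·b = -4.57
  (-80)·a + (-150)·b = -3.44
Eliminate b (×(-150) and ×15, subtract): 43200·a = 737.100 → a = ∂h/∂x = +0.01706
Back-substitute: b = ∂h/∂y = +0.01383.
Flow = −∇h = (-0.01706 east, -0.01383 north), which points southwest.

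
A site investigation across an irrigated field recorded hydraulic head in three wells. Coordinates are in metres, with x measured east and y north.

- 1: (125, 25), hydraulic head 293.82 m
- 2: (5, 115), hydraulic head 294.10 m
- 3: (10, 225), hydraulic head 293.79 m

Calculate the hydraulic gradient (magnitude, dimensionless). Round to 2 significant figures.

Three-point gradient (reference 1): Δ to 2 = (-120, 90, +0.28), Δ to 3 = (-115, 200, -0.03).
∂h/∂x = -0.004300, ∂h/∂y = -0.002623 (det = -13650).
|∇h| = √(-0.004300² + -0.002623²) = 0.005037

0.0050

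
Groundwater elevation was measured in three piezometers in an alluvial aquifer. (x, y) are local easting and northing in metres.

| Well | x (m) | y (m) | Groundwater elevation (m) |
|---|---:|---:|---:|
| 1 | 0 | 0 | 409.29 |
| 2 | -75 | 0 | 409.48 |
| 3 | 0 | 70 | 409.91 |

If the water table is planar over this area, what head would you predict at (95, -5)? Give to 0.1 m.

409.0 m

∂h/∂x = (409.48 − 409.29) / (-75 − 0) = -0.002533
∂h/∂y = (409.91 − 409.29) / (70 − 0) = +0.008857
h(95, -5) = 409.29 + (-0.002533)·(95) + (+0.008857)·(-5) = 409.29 -0.241 -0.044 = 409.005 m.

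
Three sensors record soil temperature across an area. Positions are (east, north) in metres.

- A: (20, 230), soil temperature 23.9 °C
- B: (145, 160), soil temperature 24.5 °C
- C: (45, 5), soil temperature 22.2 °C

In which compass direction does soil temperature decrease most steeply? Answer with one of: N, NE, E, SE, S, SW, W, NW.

SW

Taking A as reference: B−A = (125, -70, +0.6); C−A = (25, -225, -1.7).
Determinant of the coordinate differences = 125·(-225) − 25·(-70) = -26375.
∂T/∂x = [(+0.6)·(-225) − (-1.7)·(-70)] / -26375 = +0.009630
∂T/∂y = [125·(-1.7) − 25·(+0.6)] / -26375 = +0.008626
Steepest decrease is along −∇f = (-0.009630 E, -0.008626 N) → southwest.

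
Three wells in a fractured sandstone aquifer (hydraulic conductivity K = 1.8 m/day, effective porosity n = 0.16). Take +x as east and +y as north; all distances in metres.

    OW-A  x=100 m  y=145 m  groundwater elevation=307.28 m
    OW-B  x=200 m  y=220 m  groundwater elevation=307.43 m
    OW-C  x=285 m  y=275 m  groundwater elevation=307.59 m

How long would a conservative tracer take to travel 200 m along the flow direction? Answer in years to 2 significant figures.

With h = a·x + b·y + c and OW-A as origin, the differences give:
  100·a + 75·b = +0.15
  185·a + 130·b = +0.31
Eliminate b (×130 and ×75, subtract): -875·a = -3.750 → a = ∂h/∂x = +0.004286
Back-substitute: b = ∂h/∂y = -0.003714.
|∇h| = √(0.004286² + -0.003714²) = 0.005671
Seepage velocity v = K·i/n = 1.8 × 0.005671 / 0.16 = 0.0638 m/day.
t = 200 / 0.0638 = 3135 days = 8.58 years.

8.6 years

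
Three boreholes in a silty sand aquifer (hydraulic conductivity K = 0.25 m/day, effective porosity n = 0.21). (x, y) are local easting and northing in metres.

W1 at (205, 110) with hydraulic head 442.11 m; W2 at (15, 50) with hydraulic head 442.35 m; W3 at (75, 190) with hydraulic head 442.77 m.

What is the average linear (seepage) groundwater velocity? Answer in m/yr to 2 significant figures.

Differences from W1: to W2 (Δx, Δy, Δh) = (-190, -60, +0.24); to W3 = (-130, 80, +0.66).
Solve a·Δx + b·Δy = Δh: det = (-190)·80 − (-130)·(-60) = -23000.
∂h/∂x = [(+0.24)·80 − (+0.66)·(-60)] / -23000 = -0.002557
∂h/∂y = [(-190)·(+0.66) − (-130)·(+0.24)] / -23000 = +0.004096
|∇h| = √(-0.002557² + 0.004096²) = 0.004829
Seepage velocity v = K·i/n = 0.25 × 0.004829 / 0.21 = 0.005749 m/day = 2.1 m/yr.

2.1 m/yr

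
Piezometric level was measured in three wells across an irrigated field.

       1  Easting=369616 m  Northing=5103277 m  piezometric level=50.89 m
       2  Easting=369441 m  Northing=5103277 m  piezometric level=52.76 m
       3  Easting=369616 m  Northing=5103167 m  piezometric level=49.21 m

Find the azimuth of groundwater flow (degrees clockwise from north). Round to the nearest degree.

∂h/∂x = (52.76 − 50.89) / (369441 − 369616) = -0.01069
∂h/∂y = (49.21 − 50.89) / (5103167 − 5103277) = +0.01527
Flow direction (−∇h) has components (+0.01069 E, -0.01527 N).
Azimuth = atan2(E, N) = atan2(+0.01069, -0.01527) = 145.0° ≈ 145°.

145°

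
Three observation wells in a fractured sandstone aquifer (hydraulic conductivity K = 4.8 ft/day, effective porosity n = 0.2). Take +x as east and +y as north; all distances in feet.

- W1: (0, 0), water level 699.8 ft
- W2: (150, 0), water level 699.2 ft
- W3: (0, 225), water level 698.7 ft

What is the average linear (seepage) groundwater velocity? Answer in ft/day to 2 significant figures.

∂h/∂x = (699.2 − 699.8) / (150 − 0) = -0.004000
∂h/∂y = (698.7 − 699.8) / (225 − 0) = -0.004889
|∇h| = √(-0.004000² + -0.004889²) = 0.006317
Seepage velocity v = K·i/n = 4.8 × 0.006317 / 0.2 = 0.1516 ft/day.

0.15 ft/day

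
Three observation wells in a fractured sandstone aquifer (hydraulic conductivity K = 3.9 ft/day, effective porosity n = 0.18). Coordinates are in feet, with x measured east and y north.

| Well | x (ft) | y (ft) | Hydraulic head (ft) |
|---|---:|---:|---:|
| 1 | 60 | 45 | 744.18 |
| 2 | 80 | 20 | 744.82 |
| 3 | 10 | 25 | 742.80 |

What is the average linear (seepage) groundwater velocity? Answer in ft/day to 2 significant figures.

Taking 1 as reference: 2−1 = (20, -25, +0.64); 3−1 = (-50, -20, -1.38).
Determinant of the coordinate differences = 20·(-20) − (-50)·(-25) = -1650.
∂h/∂x = [(+0.64)·(-20) − (-1.38)·(-25)] / -1650 = +0.02867
∂h/∂y = [20·(-1.38) − (-50)·(+0.64)] / -1650 = -0.002667
|∇h| = √(0.02867² + -0.002667²) = 0.02879
Seepage velocity v = K·i/n = 3.9 × 0.02879 / 0.18 = 0.6238 ft/day.

0.62 ft/day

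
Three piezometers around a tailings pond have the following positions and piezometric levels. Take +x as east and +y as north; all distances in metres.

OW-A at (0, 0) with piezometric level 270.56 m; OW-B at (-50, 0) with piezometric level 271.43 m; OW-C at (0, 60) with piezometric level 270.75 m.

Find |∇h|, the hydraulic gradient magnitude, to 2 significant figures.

∂h/∂x = (271.43 − 270.56) / (-50 − 0) = -0.01740
∂h/∂y = (270.75 − 270.56) / (60 − 0) = +0.003167
|∇h| = √(-0.01740² + 0.003167²) = 0.01769

0.018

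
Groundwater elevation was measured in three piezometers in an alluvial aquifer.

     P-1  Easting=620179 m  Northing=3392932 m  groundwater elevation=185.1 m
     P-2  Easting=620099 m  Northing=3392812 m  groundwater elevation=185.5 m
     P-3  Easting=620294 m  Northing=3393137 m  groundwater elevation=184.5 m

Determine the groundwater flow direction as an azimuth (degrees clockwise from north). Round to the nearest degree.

079°

With h = a·x + b·y + c and P-1 as origin, the differences give:
  (-80)·a + (-120)·b = +0.4
  115·a + 205·b = -0.6
Eliminate b (×205 and ×(-120), subtract): -2600·a = 10.00 → a = ∂h/∂x = -0.003846
Back-substitute: b = ∂h/∂y = -0.0007692.
Flow direction (−∇h) has components (+0.003846 E, +0.0007692 N).
Azimuth = atan2(E, N) = atan2(+0.003846, +0.0007692) = 78.7° ≈ 079°.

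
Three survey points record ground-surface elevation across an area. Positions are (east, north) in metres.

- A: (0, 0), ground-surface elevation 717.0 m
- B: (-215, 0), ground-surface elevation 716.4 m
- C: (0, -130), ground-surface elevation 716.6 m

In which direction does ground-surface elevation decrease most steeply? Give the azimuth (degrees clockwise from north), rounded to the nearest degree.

222°

∂z/∂x = (716.4 − 717.0) / (-215 − 0) = +0.002791
∂z/∂y = (716.6 − 717.0) / (-130 − 0) = +0.003077
Steepest decrease is along −∇f: components (-0.002791 E, -0.003077 N).
Azimuth = atan2(-0.002791, -0.003077) = 222.2° ≈ 222°.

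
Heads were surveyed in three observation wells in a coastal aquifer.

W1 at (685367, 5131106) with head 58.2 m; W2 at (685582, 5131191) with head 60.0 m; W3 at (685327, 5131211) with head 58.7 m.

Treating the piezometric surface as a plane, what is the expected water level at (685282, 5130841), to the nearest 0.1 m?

55.9 m

Differences from W1: to W2 (Δx, Δy, Δh) = (215, 85, +1.8); to W3 = (-40, 105, +0.5).
Determinant of the coordinate differences = 215·105 − (-40)·85 = 25975.
∂h/∂x = [(+1.8)·105 − (+0.5)·85] / 25975 = +0.005640
∂h/∂y = [215·(+0.5) − (-40)·(+1.8)] / 25975 = +0.006910
h(685282, 5130841) = 58.2 + (+0.005640)·(-85) + (+0.006910)·(-265) = 58.2 -0.479 -1.831 = 55.889 m.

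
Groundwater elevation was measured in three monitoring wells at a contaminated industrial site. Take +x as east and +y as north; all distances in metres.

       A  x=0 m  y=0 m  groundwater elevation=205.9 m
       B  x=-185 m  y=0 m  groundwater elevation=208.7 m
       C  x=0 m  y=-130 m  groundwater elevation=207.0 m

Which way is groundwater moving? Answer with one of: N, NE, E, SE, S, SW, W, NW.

NE

∂h/∂x = (208.7 − 205.9) / (-185 − 0) = -0.01514
∂h/∂y = (207.0 − 205.9) / (-130 − 0) = -0.008462
Flow = −∇h = (+0.01514 east, +0.008462 north), which points northeast.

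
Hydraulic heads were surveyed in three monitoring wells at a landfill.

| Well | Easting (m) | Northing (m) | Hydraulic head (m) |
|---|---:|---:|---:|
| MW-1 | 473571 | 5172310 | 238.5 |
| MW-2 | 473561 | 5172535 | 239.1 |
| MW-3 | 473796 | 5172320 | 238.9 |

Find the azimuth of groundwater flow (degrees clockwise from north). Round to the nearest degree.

With h = a·x + b·y + c and MW-1 as origin, the differences give:
  (-10)·a + 225·b = +0.6
  225·a + 10·b = +0.4
Eliminate b (×10 and ×225, subtract): -50725·a = -84.00 → a = ∂h/∂x = +0.001656
Back-substitute: b = ∂h/∂y = +0.002740.
Flow direction (−∇h) has components (-0.001656 E, -0.002740 N).
Azimuth = atan2(E, N) = atan2(-0.001656, -0.002740) = 211.1° ≈ 211°.

211°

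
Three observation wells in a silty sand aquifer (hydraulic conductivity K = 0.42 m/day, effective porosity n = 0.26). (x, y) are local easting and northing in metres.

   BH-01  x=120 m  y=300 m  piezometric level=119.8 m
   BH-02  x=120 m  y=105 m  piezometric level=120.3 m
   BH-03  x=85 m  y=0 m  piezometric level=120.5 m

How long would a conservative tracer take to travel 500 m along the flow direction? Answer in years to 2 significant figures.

Differences from BH-01: to BH-02 (Δx, Δy, Δh) = (0, -195, +0.5); to BH-03 = (-35, -300, +0.7).
Solve a·Δx + b·Δy = Δh: det = 0·(-300) − (-35)·(-195) = -6825.
∂h/∂x = [(+0.5)·(-300) − (+0.7)·(-195)] / -6825 = +0.001978
∂h/∂y = [0·(+0.7) − (-35)·(+0.5)] / -6825 = -0.002564
|∇h| = √(0.001978² + -0.002564²) = 0.003238
Seepage velocity v = K·i/n = 0.42 × 0.003238 / 0.26 = 0.005231 m/day.
t = 500 / 0.005231 = 9.558e+04 days = 262 years.

260 years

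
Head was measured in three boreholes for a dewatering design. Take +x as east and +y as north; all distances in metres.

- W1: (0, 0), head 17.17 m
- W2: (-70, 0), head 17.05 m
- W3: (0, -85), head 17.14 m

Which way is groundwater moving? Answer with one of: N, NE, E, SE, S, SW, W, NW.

W

∂h/∂x = (17.05 − 17.17) / (-70 − 0) = +0.001714
∂h/∂y = (17.14 − 17.17) / (-85 − 0) = +0.0003529
Flow = −∇h = (-0.001714 east, -0.0003529 north), which points west.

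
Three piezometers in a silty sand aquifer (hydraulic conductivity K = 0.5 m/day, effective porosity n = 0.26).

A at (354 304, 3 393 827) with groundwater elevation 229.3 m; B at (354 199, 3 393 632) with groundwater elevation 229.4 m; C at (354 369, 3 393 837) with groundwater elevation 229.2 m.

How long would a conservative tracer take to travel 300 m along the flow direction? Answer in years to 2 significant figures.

With h = a·x + b·y + c and A as origin, the differences give:
  (-105)·a + (-195)·b = +0.1
  65·a + 10·b = -0.1
Eliminate b (×10 and ×(-195), subtract): 11625·a = -18.50 → a = ∂h/∂x = -0.001591
Back-substitute: b = ∂h/∂y = +0.0003441.
|∇h| = √(-0.001591² + 0.0003441²) = 0.001628
Seepage velocity v = K·i/n = 0.5 × 0.001628 / 0.26 = 0.003131 m/day.
t = 300 / 0.003131 = 9.582e+04 days = 262 years.

260 years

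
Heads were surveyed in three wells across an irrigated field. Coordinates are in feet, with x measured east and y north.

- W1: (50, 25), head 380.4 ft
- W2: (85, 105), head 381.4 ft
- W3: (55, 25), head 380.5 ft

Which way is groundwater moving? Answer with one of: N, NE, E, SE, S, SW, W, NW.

W

Differences from W1: to W2 (Δx, Δy, Δh) = (35, 80, +1.0); to W3 = (5, 0, +0.1).
Determinant of the coordinate differences = 35·0 − 5·80 = -400.
∂h/∂x = [(+1.0)·0 − (+0.1)·80] / -400 = +0.02000
∂h/∂y = [35·(+0.1) − 5·(+1.0)] / -400 = +0.003750
Flow = −∇h = (-0.02000 east, -0.003750 north), which points west.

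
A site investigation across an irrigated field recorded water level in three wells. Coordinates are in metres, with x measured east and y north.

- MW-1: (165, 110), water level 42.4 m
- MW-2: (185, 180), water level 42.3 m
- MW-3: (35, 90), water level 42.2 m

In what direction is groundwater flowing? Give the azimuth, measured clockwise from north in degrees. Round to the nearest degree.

With h = a·x + b·y + c and MW-1 as origin, the differences give:
  20·a + 70·b = -0.1
  (-130)·a + (-20)·b = -0.2
Eliminate b (×(-20) and ×70, subtract): 8700·a = 16.00 → a = ∂h/∂x = +0.001839
Back-substitute: b = ∂h/∂y = -0.001954.
Flow direction (−∇h) has components (-0.001839 E, +0.001954 N).
Azimuth = atan2(E, N) = atan2(-0.001839, +0.001954) = 316.7° ≈ 317°.

317°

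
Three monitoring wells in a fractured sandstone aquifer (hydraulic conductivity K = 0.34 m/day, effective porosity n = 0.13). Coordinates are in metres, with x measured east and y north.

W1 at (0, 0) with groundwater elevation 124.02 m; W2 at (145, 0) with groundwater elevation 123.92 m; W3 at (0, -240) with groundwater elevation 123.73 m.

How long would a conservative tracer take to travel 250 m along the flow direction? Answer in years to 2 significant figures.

∂h/∂x = (123.92 − 124.02) / (145 − 0) = -0.0006897
∂h/∂y = (123.73 − 124.02) / (-240 − 0) = +0.001208
|∇h| = √(-0.0006897² + 0.001208²) = 0.001391
Seepage velocity v = K·i/n = 0.34 × 0.001391 / 0.13 = 0.003638 m/day.
t = 250 / 0.003638 = 6.872e+04 days = 188 years.

190 years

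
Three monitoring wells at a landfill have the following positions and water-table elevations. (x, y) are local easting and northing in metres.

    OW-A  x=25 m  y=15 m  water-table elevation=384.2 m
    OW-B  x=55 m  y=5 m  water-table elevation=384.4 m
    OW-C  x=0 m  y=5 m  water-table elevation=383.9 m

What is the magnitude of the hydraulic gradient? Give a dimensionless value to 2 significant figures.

0.012

With h = a·x + b·y + c and OW-A as origin, the differences give:
  30·a + (-10)·b = +0.2
  (-25)·a + (-10)·b = -0.3
Eliminate b (×(-10) and ×(-10), subtract): -550·a = -5.00 → a = ∂h/∂x = +0.009091
Back-substitute: b = ∂h/∂y = +0.007273.
|∇h| = √(0.009091² + 0.007273²) = 0.01164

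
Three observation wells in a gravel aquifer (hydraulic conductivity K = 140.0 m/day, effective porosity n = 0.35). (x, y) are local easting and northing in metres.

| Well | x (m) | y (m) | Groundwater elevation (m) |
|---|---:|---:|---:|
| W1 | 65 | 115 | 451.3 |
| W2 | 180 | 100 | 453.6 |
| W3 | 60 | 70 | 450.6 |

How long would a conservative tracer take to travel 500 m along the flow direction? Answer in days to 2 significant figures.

With h = a·x + b·y + c and W1 as origin, the differences give:
  115·a + (-15)·b = +2.3
  (-5)·a + (-45)·b = -0.7
Eliminate b (×(-45) and ×(-15), subtract): -5250·a = -114.00 → a = ∂h/∂x = +0.02171
Back-substitute: b = ∂h/∂y = +0.01314.
|∇h| = √(0.02171² + 0.01314²) = 0.02538
Seepage velocity v = K·i/n = 140.0 × 0.02538 / 0.35 = 10.15 m/day.
t = 500 / 10.15 = 49.26 days.

49 days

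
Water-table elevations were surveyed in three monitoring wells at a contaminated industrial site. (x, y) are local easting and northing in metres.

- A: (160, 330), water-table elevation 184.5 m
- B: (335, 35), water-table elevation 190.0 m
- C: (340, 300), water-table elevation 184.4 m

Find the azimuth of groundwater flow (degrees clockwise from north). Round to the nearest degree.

Differences from A: to B (Δx, Δy, Δh) = (175, -295, +5.5); to C = (180, -30, -0.1).
Solve a·Δx + b·Δy = Δh: det = 175·(-30) − 180·(-295) = 47850.
∂h/∂x = [(+5.5)·(-30) − (-0.1)·(-295)] / 47850 = -0.004065
∂h/∂y = [175·(-0.1) − 180·(+5.5)] / 47850 = -0.02106
Flow direction (−∇h) has components (+0.004065 E, +0.02106 N).
Azimuth = atan2(E, N) = atan2(+0.004065, +0.02106) = 10.9° ≈ 011°.

011°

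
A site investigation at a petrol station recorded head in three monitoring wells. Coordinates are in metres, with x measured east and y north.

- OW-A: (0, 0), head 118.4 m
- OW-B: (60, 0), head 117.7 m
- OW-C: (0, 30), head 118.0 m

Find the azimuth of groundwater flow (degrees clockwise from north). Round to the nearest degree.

041°

∂h/∂x = (117.7 − 118.4) / (60 − 0) = -0.01167
∂h/∂y = (118.0 − 118.4) / (30 − 0) = -0.01333
Flow direction (−∇h) has components (+0.01167 E, +0.01333 N).
Azimuth = atan2(E, N) = atan2(+0.01167, +0.01333) = 41.2° ≈ 041°.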